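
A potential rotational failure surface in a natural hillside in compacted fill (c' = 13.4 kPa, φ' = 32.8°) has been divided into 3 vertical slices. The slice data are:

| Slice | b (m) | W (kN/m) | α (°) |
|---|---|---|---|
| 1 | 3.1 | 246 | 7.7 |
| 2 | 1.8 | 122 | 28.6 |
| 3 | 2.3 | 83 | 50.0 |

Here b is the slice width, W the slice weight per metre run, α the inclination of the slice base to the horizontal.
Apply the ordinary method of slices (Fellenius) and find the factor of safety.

FS = 2.44

Ordinary method of slices: FS = Σ[c'·Δl_i + (W_i cosα_i)·tanφ'] / Σ W_i sinα_i, with Δl_i = b_i / cosα_i.
Slice 1: Δl = 3.1/cos7.7° = 3.128 m; N'_1 = 246·cos7.7° = 243.8; c'Δl = 41.92; W sinα = 33.0
Slice 2: Δl = 1.8/cos28.6° = 2.050 m; N'_2 = 122·cos28.6° = 107.1; c'Δl = 27.47; W sinα = 58.4
Slice 3: Δl = 2.3/cos50.0° = 3.578 m; N'_3 = 83·cos50.0° = 53.4; c'Δl = 47.95; W sinα = 63.6
Σc'Δl = 117.3 kN/m; ΣN' = 404.2 kN/m; ΣW sinα = 154.9 kN/m
Resisting = 117.3 + 404.2·tan32.8° = 117.3 + 260.5 = 377.9 kN/m
FS = 377.9 / 154.9 = 2.439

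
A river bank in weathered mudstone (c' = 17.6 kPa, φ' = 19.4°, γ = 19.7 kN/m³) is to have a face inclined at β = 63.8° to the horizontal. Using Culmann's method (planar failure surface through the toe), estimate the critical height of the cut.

H_c = 10.59 m

Culmann's analysis gives the critical failure plane at α_cr = (β + φ')/2 = (63.8 + 19.4)/2 = 41.6°, and the critical height
H_c = (4c'/γ) · sinβ cosφ' / [1 − cos(β − φ')]
    = (4·17.6/19.7) · sin63.8°·cos19.4° / [1 − cos(44.4°)]
    = 3.574 · 0.8973·0.9432 / [1 − 0.7145]
    = 3.574 · 0.8463 / 0.2855
    = 10.59 m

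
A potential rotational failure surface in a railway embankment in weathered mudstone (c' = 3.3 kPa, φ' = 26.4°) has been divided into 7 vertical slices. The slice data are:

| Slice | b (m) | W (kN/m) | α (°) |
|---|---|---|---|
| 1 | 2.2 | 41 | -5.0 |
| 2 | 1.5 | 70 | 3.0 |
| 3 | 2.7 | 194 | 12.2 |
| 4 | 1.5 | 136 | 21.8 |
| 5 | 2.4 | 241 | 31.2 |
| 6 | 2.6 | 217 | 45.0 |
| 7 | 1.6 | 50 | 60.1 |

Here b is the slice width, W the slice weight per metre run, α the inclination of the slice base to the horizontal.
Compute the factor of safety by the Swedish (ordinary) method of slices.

FS = 1.12

Ordinary method of slices: FS = Σ[c'·Δl_i + (W_i cosα_i)·tanφ'] / Σ W_i sinα_i, with Δl_i = b_i / cosα_i.
Slice 1: Δl = 2.2/cos(-5.0°) = 2.208 m; N'_1 = 41·cos(-5.0°) = 40.8; c'Δl = 7.29; W sinα = -3.6
Slice 2: Δl = 1.5/cos3.0° = 1.502 m; N'_2 = 70·cos3.0° = 69.9; c'Δl = 4.96; W sinα = 3.7
Slice 3: Δl = 2.7/cos12.2° = 2.762 m; N'_3 = 194·cos12.2° = 189.6; c'Δl = 9.12; W sinα = 41.0
Slice 4: Δl = 1.5/cos21.8° = 1.616 m; N'_4 = 136·cos21.8° = 126.3; c'Δl = 5.33; W sinα = 50.5
Slice 5: Δl = 2.4/cos31.2° = 2.806 m; N'_5 = 241·cos31.2° = 206.1; c'Δl = 9.26; W sinα = 124.8
Slice 6: Δl = 2.6/cos45.0° = 3.677 m; N'_6 = 217·cos45.0° = 153.4; c'Δl = 12.13; W sinα = 153.4
Slice 7: Δl = 1.6/cos60.1° = 3.210 m; N'_7 = 50·cos60.1° = 24.9; c'Δl = 10.59; W sinα = 43.3
Σc'Δl = 58.7 kN/m; ΣN' = 811.2 kN/m; ΣW sinα = 413.2 kN/m
Resisting = 58.7 + 811.2·tan26.4° = 58.7 + 402.7 = 461.3 kN/m
FS = 461.3 / 413.2 = 1.116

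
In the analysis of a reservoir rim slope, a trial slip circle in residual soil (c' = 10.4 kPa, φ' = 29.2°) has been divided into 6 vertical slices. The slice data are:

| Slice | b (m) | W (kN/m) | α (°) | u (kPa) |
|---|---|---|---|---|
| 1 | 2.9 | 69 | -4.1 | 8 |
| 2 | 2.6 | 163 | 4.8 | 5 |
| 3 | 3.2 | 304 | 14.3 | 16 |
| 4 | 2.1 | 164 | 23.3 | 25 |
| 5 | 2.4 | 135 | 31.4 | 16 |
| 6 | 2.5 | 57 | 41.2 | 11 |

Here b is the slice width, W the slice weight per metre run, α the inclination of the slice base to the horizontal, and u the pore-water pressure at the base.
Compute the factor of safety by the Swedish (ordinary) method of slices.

Ordinary method of slices: FS = Σ[c'·Δl_i + (W_i cosα_i − u_i·Δl_i)·tanφ'] / Σ W_i sinα_i, with Δl_i = b_i / cosα_i.
Slice 1: Δl = 2.9/cos(-4.1°) = 2.907 m; N'_1 = 69·cos(-4.1°) − 8·2.907 = 45.6; c'Δl = 30.24; W sinα = -4.9
Slice 2: Δl = 2.6/cos4.8° = 2.609 m; N'_2 = 163·cos4.8° − 5·2.609 = 149.4; c'Δl = 27.14; W sinα = 13.6
Slice 3: Δl = 3.2/cos14.3° = 3.302 m; N'_3 = 304·cos14.3° − 16·3.302 = 241.7; c'Δl = 34.34; W sinα = 75.1
Slice 4: Δl = 2.1/cos23.3° = 2.286 m; N'_4 = 164·cos23.3° − 25·2.286 = 93.5; c'Δl = 23.78; W sinα = 64.9
Slice 5: Δl = 2.4/cos31.4° = 2.812 m; N'_5 = 135·cos31.4° − 16·2.812 = 70.2; c'Δl = 29.24; W sinα = 70.3
Slice 6: Δl = 2.5/cos41.2° = 3.323 m; N'_6 = 57·cos41.2° − 11·3.323 = 6.3; c'Δl = 34.56; W sinα = 37.5
Σc'Δl = 179.3 kN/m; ΣN' = 606.7 kN/m; ΣW sinα = 256.5 kN/m
Resisting = 179.3 + 606.7·tan29.2° = 179.3 + 339.1 = 518.4 kN/m
FS = 518.4 / 256.5 = 2.021

FS = 2.02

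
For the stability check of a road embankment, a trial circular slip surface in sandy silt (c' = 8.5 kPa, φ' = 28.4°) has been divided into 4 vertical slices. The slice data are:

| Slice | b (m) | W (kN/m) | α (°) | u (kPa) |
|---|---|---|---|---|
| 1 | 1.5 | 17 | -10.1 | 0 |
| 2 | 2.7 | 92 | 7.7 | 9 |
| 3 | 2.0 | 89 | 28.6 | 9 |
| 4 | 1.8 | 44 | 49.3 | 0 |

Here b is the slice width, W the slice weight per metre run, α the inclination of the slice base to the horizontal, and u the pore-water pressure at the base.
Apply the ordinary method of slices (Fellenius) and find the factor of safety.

FS = 2.00

Ordinary method of slices: FS = Σ[c'·Δl_i + (W_i cosα_i − u_i·Δl_i)·tanφ'] / Σ W_i sinα_i, with Δl_i = b_i / cosα_i.
Slice 1: Δl = 1.5/cos(-10.1°) = 1.524 m; N'_1 = 17·cos(-10.1°) − 0·1.524 = 16.7; c'Δl = 12.95; W sinα = -3.0
Slice 2: Δl = 2.7/cos7.7° = 2.725 m; N'_2 = 92·cos7.7° − 9·2.725 = 66.6; c'Δl = 23.16; W sinα = 12.3
Slice 3: Δl = 2.0/cos28.6° = 2.278 m; N'_3 = 89·cos28.6° − 9·2.278 = 57.6; c'Δl = 19.36; W sinα = 42.6
Slice 4: Δl = 1.8/cos49.3° = 2.760 m; N'_4 = 44·cos49.3° − 0·2.760 = 28.7; c'Δl = 23.46; W sinα = 33.4
Σc'Δl = 78.9 kN/m; ΣN' = 169.7 kN/m; ΣW sinα = 85.3 kN/m
Resisting = 78.9 + 169.7·tan28.4° = 78.9 + 91.8 = 170.7 kN/m
FS = 170.7 / 85.3 = 2.001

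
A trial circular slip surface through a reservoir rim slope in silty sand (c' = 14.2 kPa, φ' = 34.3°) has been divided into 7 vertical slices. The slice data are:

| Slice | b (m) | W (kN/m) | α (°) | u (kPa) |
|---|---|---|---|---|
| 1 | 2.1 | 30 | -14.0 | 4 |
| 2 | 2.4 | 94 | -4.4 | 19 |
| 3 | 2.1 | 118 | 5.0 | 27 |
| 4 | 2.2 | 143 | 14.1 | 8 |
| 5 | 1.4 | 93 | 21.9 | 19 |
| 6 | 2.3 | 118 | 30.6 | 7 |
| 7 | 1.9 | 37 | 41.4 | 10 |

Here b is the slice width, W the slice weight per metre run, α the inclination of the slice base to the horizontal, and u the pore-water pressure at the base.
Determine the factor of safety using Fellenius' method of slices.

FS = 3.27

Ordinary method of slices: FS = Σ[c'·Δl_i + (W_i cosα_i − u_i·Δl_i)·tanφ'] / Σ W_i sinα_i, with Δl_i = b_i / cosα_i.
Slice 1: Δl = 2.1/cos(-14.0°) = 2.164 m; N'_1 = 30·cos(-14.0°) − 4·2.164 = 20.5; c'Δl = 30.73; W sinα = -7.3
Slice 2: Δl = 2.4/cos(-4.4°) = 2.407 m; N'_2 = 94·cos(-4.4°) − 19·2.407 = 48.0; c'Δl = 34.18; W sinα = -7.2
Slice 3: Δl = 2.1/cos5.0° = 2.108 m; N'_3 = 118·cos5.0° − 27·2.108 = 60.6; c'Δl = 29.93; W sinα = 10.3
Slice 4: Δl = 2.2/cos14.1° = 2.268 m; N'_4 = 143·cos14.1° − 8·2.268 = 120.5; c'Δl = 32.21; W sinα = 34.8
Slice 5: Δl = 1.4/cos21.9° = 1.509 m; N'_5 = 93·cos21.9° − 19·1.509 = 57.6; c'Δl = 21.43; W sinα = 34.7
Slice 6: Δl = 2.3/cos30.6° = 2.672 m; N'_6 = 118·cos30.6° − 7·2.672 = 82.9; c'Δl = 37.94; W sinα = 60.1
Slice 7: Δl = 1.9/cos41.4° = 2.533 m; N'_7 = 37·cos41.4° − 10·2.533 = 2.4; c'Δl = 35.97; W sinα = 24.5
Σc'Δl = 222.4 kN/m; ΣN' = 392.5 kN/m; ΣW sinα = 149.9 kN/m
Resisting = 222.4 + 392.5·tan34.3° = 222.4 + 267.8 = 490.2 kN/m
FS = 490.2 / 149.9 = 3.270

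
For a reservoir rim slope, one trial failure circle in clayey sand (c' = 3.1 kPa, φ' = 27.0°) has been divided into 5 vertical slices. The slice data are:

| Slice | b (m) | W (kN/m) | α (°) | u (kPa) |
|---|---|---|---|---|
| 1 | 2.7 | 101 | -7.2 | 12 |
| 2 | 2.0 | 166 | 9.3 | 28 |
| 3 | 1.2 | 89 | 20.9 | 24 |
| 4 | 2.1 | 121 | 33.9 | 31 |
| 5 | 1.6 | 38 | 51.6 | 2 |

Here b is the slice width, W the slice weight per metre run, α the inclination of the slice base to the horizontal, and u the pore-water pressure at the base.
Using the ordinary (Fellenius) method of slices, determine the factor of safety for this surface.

Ordinary method of slices: FS = Σ[c'·Δl_i + (W_i cosα_i − u_i·Δl_i)·tanφ'] / Σ W_i sinα_i, with Δl_i = b_i / cosα_i.
Slice 1: Δl = 2.7/cos(-7.2°) = 2.721 m; N'_1 = 101·cos(-7.2°) − 12·2.721 = 67.5; c'Δl = 8.44; W sinα = -12.7
Slice 2: Δl = 2.0/cos9.3° = 2.027 m; N'_2 = 166·cos9.3° − 28·2.027 = 107.1; c'Δl = 6.28; W sinα = 26.8
Slice 3: Δl = 1.2/cos20.9° = 1.285 m; N'_3 = 89·cos20.9° − 24·1.285 = 52.3; c'Δl = 3.98; W sinα = 31.7
Slice 4: Δl = 2.1/cos33.9° = 2.530 m; N'_4 = 121·cos33.9° − 31·2.530 = 22.0; c'Δl = 7.84; W sinα = 67.5
Slice 5: Δl = 1.6/cos51.6° = 2.576 m; N'_5 = 38·cos51.6° − 2·2.576 = 18.5; c'Δl = 7.99; W sinα = 29.8
Σc'Δl = 34.5 kN/m; ΣN' = 267.4 kN/m; ΣW sinα = 143.2 kN/m
Resisting = 34.5 + 267.4·tan27.0° = 34.5 + 136.2 = 170.8 kN/m
FS = 170.8 / 143.2 = 1.193

FS = 1.19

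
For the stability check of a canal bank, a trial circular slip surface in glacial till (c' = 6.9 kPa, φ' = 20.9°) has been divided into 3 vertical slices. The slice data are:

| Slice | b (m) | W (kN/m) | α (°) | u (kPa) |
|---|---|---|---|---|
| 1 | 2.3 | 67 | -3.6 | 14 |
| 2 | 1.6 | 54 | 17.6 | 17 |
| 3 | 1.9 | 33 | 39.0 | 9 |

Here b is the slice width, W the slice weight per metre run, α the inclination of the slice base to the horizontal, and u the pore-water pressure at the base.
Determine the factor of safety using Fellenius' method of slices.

Ordinary method of slices: FS = Σ[c'·Δl_i + (W_i cosα_i − u_i·Δl_i)·tanφ'] / Σ W_i sinα_i, with Δl_i = b_i / cosα_i.
Slice 1: Δl = 2.3/cos(-3.6°) = 2.305 m; N'_1 = 67·cos(-3.6°) − 14·2.305 = 34.6; c'Δl = 15.90; W sinα = -4.2
Slice 2: Δl = 1.6/cos17.6° = 1.679 m; N'_2 = 54·cos17.6° − 17·1.679 = 22.9; c'Δl = 11.58; W sinα = 16.3
Slice 3: Δl = 1.9/cos39.0° = 2.445 m; N'_3 = 33·cos39.0° − 9·2.445 = 3.6; c'Δl = 16.87; W sinα = 20.8
Σc'Δl = 44.4 kN/m; ΣN' = 61.2 kN/m; ΣW sinα = 32.9 kN/m
Resisting = 44.4 + 61.2·tan20.9° = 44.4 + 23.4 = 67.7 kN/m
FS = 67.7 / 32.9 = 2.059

FS = 2.06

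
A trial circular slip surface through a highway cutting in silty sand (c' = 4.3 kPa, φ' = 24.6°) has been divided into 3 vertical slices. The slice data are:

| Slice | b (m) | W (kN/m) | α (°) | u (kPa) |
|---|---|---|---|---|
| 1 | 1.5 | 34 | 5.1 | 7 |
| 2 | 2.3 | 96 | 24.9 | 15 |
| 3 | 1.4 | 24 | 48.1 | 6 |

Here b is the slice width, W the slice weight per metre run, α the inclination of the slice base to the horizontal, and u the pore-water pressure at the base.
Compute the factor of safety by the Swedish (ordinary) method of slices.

FS = 1.00

Ordinary method of slices: FS = Σ[c'·Δl_i + (W_i cosα_i − u_i·Δl_i)·tanφ'] / Σ W_i sinα_i, with Δl_i = b_i / cosα_i.
Slice 1: Δl = 1.5/cos5.1° = 1.506 m; N'_1 = 34·cos5.1° − 7·1.506 = 23.3; c'Δl = 6.48; W sinα = 3.0
Slice 2: Δl = 2.3/cos24.9° = 2.536 m; N'_2 = 96·cos24.9° − 15·2.536 = 49.0; c'Δl = 10.90; W sinα = 40.4
Slice 3: Δl = 1.4/cos48.1° = 2.096 m; N'_3 = 24·cos48.1° − 6·2.096 = 3.4; c'Δl = 9.01; W sinα = 17.9
Σc'Δl = 26.4 kN/m; ΣN' = 75.8 kN/m; ΣW sinα = 61.3 kN/m
Resisting = 26.4 + 75.8·tan24.6° = 26.4 + 34.7 = 61.1 kN/m
FS = 61.1 / 61.3 = 0.997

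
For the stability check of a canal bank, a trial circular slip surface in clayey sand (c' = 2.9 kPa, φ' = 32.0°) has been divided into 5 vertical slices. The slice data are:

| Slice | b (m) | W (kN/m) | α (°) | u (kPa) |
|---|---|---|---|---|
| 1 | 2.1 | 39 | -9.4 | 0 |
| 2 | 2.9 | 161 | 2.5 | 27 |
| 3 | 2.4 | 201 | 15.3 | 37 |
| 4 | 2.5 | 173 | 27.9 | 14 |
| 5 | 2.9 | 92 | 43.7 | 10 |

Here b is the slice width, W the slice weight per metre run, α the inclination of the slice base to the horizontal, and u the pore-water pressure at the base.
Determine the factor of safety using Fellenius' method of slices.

Ordinary method of slices: FS = Σ[c'·Δl_i + (W_i cosα_i − u_i·Δl_i)·tanφ'] / Σ W_i sinα_i, with Δl_i = b_i / cosα_i.
Slice 1: Δl = 2.1/cos(-9.4°) = 2.129 m; N'_1 = 39·cos(-9.4°) − 0·2.129 = 38.5; c'Δl = 6.17; W sinα = -6.4
Slice 2: Δl = 2.9/cos2.5° = 2.903 m; N'_2 = 161·cos2.5° − 27·2.903 = 82.5; c'Δl = 8.42; W sinα = 7.0
Slice 3: Δl = 2.4/cos15.3° = 2.488 m; N'_3 = 201·cos15.3° − 37·2.488 = 101.8; c'Δl = 7.22; W sinα = 53.0
Slice 4: Δl = 2.5/cos27.9° = 2.829 m; N'_4 = 173·cos27.9° − 14·2.829 = 113.3; c'Δl = 8.20; W sinα = 81.0
Slice 5: Δl = 2.9/cos43.7° = 4.011 m; N'_5 = 92·cos43.7° − 10·4.011 = 26.4; c'Δl = 11.63; W sinα = 63.6
Σc'Δl = 41.6 kN/m; ΣN' = 362.5 kN/m; ΣW sinα = 198.2 kN/m
Resisting = 41.6 + 362.5·tan32.0° = 41.6 + 226.5 = 268.1 kN/m
FS = 268.1 / 198.2 = 1.353

FS = 1.35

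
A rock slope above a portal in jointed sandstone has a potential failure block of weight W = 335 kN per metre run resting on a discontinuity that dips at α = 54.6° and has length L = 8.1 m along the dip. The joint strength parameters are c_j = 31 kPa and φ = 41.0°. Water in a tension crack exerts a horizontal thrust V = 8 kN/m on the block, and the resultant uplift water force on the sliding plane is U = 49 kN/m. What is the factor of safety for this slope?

Resolving the block weight along and normal to the plane and applying the Mohr–Coulomb strength on the joint:
N' = W cosα − U − V sinα = 335·cos54.6° − 49 − 8·sin54.6° = 138.5 kN/m
Driving force T = W sinα + V cosα = 335·sin54.6° + 8·cos54.6° = 277.7 kN/m
Resisting force R = c_j·L + N'·tanφ = 31·8.1 + 138.5·tan41.0° = 251.1 + 120.4 = 371.5 kN/m
FS = R / T = 371.5 / 277.7 = 1.338

FS = 1.34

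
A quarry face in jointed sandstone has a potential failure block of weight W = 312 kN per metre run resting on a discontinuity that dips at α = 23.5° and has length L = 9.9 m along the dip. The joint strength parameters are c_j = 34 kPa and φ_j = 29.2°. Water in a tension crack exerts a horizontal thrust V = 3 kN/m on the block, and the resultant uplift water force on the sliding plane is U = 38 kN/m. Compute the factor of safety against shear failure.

FS = 3.73

Resolving the block weight along and normal to the plane and applying the Mohr–Coulomb strength on the joint:
N' = W cosα − U − V sinα = 312·cos23.5° − 38 − 3·sin23.5° = 246.9 kN/m
Driving force T = W sinα + V cosα = 312·sin23.5° + 3·cos23.5° = 127.2 kN/m
Resisting force R = c_j·L + N'·tanφ_j = 34·9.9 + 246.9·tan29.2° = 336.6 + 138.0 = 474.6 kN/m
FS = R / T = 474.6 / 127.2 = 3.732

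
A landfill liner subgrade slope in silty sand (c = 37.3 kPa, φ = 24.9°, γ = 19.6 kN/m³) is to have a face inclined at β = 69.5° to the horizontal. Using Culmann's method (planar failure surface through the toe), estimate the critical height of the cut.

H_c = 22.46 m

Culmann's analysis gives the critical failure plane at α_cr = (β + φ)/2 = (69.5 + 24.9)/2 = 47.2°, and the critical height
H_c = (4c/γ) · sinβ cosφ / [1 − cos(β − φ)]
    = (4·37.3/19.6) · sin69.5°·cos24.9° / [1 − cos(44.6°)]
    = 7.612 · 0.9367·0.9070 / [1 − 0.7120]
    = 7.612 · 0.8496 / 0.2880
    = 22.46 m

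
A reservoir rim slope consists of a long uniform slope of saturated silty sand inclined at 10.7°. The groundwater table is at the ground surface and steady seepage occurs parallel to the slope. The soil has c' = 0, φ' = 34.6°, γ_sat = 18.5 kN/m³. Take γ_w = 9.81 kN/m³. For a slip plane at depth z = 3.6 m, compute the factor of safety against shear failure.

With seepage parallel to the slope and the water table at the surface, the effective normal stress on the slip plane uses the buoyant unit weight γ' = γ_sat − γ_w while the driving shear stress uses γ_sat:
FS = [c' + γ' z cos²β tanφ'] / [γ_sat z sinβ cosβ]
(For c' = 0 this reduces to FS = (γ'/γ_sat)·tanφ'/tanβ.)
γ' = 18.5 − 9.81 = 8.69 kN/m³
Numerator = 0.0 + 8.69·3.6·cos²10.7°·tan34.6° = 0.0 + 8.69·3.6·0.9655·0.6899 = 20.837 kPa
Denominator = 18.5·3.6·sin10.7°·cos10.7° = 18.5·3.6·0.1857·0.9826 = 12.150 kPa
FS = 20.837 / 12.150 = 1.715

FS = 1.71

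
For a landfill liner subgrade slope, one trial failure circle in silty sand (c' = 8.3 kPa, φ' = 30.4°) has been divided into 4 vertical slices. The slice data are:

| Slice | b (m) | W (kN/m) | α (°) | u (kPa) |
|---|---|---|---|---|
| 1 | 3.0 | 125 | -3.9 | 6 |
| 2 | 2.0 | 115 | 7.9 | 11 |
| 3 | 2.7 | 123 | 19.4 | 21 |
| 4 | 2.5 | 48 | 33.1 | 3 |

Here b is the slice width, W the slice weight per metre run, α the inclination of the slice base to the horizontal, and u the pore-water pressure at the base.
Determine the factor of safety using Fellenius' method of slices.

FS = 3.47

Ordinary method of slices: FS = Σ[c'·Δl_i + (W_i cosα_i − u_i·Δl_i)·tanφ'] / Σ W_i sinα_i, with Δl_i = b_i / cosα_i.
Slice 1: Δl = 3.0/cos(-3.9°) = 3.007 m; N'_1 = 125·cos(-3.9°) − 6·3.007 = 106.7; c'Δl = 24.96; W sinα = -8.5
Slice 2: Δl = 2.0/cos7.9° = 2.019 m; N'_2 = 115·cos7.9° − 11·2.019 = 91.7; c'Δl = 16.76; W sinα = 15.8
Slice 3: Δl = 2.7/cos19.4° = 2.863 m; N'_3 = 123·cos19.4° − 21·2.863 = 55.9; c'Δl = 23.76; W sinα = 40.9
Slice 4: Δl = 2.5/cos33.1° = 2.984 m; N'_4 = 48·cos33.1° − 3·2.984 = 31.3; c'Δl = 24.77; W sinα = 26.2
Σc'Δl = 90.2 kN/m; ΣN' = 285.5 kN/m; ΣW sinα = 74.4 kN/m
Resisting = 90.2 + 285.5·tan30.4° = 90.2 + 167.5 = 257.8 kN/m
FS = 257.8 / 74.4 = 3.466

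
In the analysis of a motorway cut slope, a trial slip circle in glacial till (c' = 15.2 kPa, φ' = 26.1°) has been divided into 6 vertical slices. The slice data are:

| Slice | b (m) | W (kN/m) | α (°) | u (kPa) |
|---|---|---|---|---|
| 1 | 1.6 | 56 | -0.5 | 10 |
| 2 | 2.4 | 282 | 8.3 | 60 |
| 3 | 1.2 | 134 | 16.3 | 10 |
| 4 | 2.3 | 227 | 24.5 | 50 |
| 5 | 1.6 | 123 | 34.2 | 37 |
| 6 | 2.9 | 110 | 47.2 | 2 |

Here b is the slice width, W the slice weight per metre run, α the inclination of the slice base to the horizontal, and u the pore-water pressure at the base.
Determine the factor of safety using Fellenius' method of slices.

Ordinary method of slices: FS = Σ[c'·Δl_i + (W_i cosα_i − u_i·Δl_i)·tanφ'] / Σ W_i sinα_i, with Δl_i = b_i / cosα_i.
Slice 1: Δl = 1.6/cos(-0.5°) = 1.600 m; N'_1 = 56·cos(-0.5°) − 10·1.600 = 40.0; c'Δl = 24.32; W sinα = -0.5
Slice 2: Δl = 2.4/cos8.3° = 2.425 m; N'_2 = 282·cos8.3° − 60·2.425 = 133.5; c'Δl = 36.87; W sinα = 40.7
Slice 3: Δl = 1.2/cos16.3° = 1.250 m; N'_3 = 134·cos16.3° − 10·1.250 = 116.1; c'Δl = 19.00; W sinα = 37.6
Slice 4: Δl = 2.3/cos24.5° = 2.528 m; N'_4 = 227·cos24.5° − 50·2.528 = 80.2; c'Δl = 38.42; W sinα = 94.1
Slice 5: Δl = 1.6/cos34.2° = 1.935 m; N'_5 = 123·cos34.2° − 37·1.935 = 30.2; c'Δl = 29.40; W sinα = 69.1
Slice 6: Δl = 2.9/cos47.2° = 4.268 m; N'_6 = 110·cos47.2° − 2·4.268 = 66.2; c'Δl = 64.88; W sinα = 80.7
Σc'Δl = 212.9 kN/m; ΣN' = 466.2 kN/m; ΣW sinα = 321.8 kN/m
Resisting = 212.9 + 466.2·tan26.1° = 212.9 + 228.4 = 441.3 kN/m
FS = 441.3 / 321.8 = 1.371

FS = 1.37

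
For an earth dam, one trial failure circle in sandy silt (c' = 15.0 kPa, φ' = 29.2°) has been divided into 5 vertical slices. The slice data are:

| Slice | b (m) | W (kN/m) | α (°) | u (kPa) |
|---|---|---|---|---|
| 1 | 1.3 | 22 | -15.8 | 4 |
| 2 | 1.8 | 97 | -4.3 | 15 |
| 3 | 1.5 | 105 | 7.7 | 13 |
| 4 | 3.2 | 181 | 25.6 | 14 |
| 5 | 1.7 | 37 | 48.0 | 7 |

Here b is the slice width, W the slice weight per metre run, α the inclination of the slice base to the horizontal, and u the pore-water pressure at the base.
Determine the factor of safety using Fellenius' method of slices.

FS = 3.04

Ordinary method of slices: FS = Σ[c'·Δl_i + (W_i cosα_i − u_i·Δl_i)·tanφ'] / Σ W_i sinα_i, with Δl_i = b_i / cosα_i.
Slice 1: Δl = 1.3/cos(-15.8°) = 1.351 m; N'_1 = 22·cos(-15.8°) − 4·1.351 = 15.8; c'Δl = 20.27; W sinα = -6.0
Slice 2: Δl = 1.8/cos(-4.3°) = 1.805 m; N'_2 = 97·cos(-4.3°) − 15·1.805 = 69.7; c'Δl = 27.08; W sinα = -7.3
Slice 3: Δl = 1.5/cos7.7° = 1.514 m; N'_3 = 105·cos7.7° − 13·1.514 = 84.4; c'Δl = 22.70; W sinα = 14.1
Slice 4: Δl = 3.2/cos25.6° = 3.548 m; N'_4 = 181·cos25.6° − 14·3.548 = 113.6; c'Δl = 53.22; W sinα = 78.2
Slice 5: Δl = 1.7/cos48.0° = 2.541 m; N'_5 = 37·cos48.0° − 7·2.541 = 7.0; c'Δl = 38.11; W sinα = 27.5
Σc'Δl = 161.4 kN/m; ΣN' = 290.3 kN/m; ΣW sinα = 106.5 kN/m
Resisting = 161.4 + 290.3·tan29.2° = 161.4 + 162.3 = 323.6 kN/m
FS = 323.6 / 106.5 = 3.039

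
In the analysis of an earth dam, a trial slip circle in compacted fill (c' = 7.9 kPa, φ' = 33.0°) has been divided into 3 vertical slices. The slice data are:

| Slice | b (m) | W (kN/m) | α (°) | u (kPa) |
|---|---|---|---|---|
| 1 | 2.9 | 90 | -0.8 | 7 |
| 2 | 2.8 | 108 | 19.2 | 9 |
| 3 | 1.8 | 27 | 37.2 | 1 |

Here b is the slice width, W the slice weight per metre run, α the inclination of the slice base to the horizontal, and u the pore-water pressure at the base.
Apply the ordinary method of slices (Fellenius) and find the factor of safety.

FS = 3.38

Ordinary method of slices: FS = Σ[c'·Δl_i + (W_i cosα_i − u_i·Δl_i)·tanφ'] / Σ W_i sinα_i, with Δl_i = b_i / cosα_i.
Slice 1: Δl = 2.9/cos(-0.8°) = 2.900 m; N'_1 = 90·cos(-0.8°) − 7·2.900 = 69.7; c'Δl = 22.91; W sinα = -1.3
Slice 2: Δl = 2.8/cos19.2° = 2.965 m; N'_2 = 108·cos19.2° − 9·2.965 = 75.3; c'Δl = 23.42; W sinα = 35.5
Slice 3: Δl = 1.8/cos37.2° = 2.260 m; N'_3 = 27·cos37.2° − 1·2.260 = 19.2; c'Δl = 17.85; W sinα = 16.3
Σc'Δl = 64.2 kN/m; ΣN' = 164.2 kN/m; ΣW sinα = 50.6 kN/m
Resisting = 64.2 + 164.2·tan33.0° = 64.2 + 106.7 = 170.8 kN/m
FS = 170.8 / 50.6 = 3.377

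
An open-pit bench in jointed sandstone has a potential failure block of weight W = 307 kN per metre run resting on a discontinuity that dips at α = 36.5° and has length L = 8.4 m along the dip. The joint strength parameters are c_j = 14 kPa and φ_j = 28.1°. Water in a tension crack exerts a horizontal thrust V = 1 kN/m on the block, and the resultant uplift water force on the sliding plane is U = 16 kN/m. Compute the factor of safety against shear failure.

Resolving the block weight along and normal to the plane and applying the Mohr–Coulomb strength on the joint:
N' = W cosα − U − V sinα = 307·cos36.5° − 16 − 1·sin36.5° = 230.2 kN/m
Driving force T = W sinα + V cosα = 307·sin36.5° + 1·cos36.5° = 183.4 kN/m
Resisting force R = c_j·L + N'·tanφ_j = 14·8.4 + 230.2·tan28.1° = 117.6 + 122.9 = 240.5 kN/m
FS = R / T = 240.5 / 183.4 = 1.311

FS = 1.31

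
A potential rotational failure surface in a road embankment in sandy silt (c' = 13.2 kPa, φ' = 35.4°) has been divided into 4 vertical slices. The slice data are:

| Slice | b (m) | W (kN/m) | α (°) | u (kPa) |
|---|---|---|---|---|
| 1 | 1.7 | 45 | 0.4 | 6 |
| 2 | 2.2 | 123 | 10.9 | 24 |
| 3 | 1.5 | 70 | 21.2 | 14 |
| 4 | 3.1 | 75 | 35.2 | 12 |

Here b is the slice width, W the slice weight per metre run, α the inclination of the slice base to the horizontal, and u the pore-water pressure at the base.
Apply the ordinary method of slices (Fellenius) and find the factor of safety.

FS = 2.58

Ordinary method of slices: FS = Σ[c'·Δl_i + (W_i cosα_i − u_i·Δl_i)·tanφ'] / Σ W_i sinα_i, with Δl_i = b_i / cosα_i.
Slice 1: Δl = 1.7/cos0.4° = 1.700 m; N'_1 = 45·cos0.4° − 6·1.700 = 34.8; c'Δl = 22.44; W sinα = 0.3
Slice 2: Δl = 2.2/cos10.9° = 2.240 m; N'_2 = 123·cos10.9° − 24·2.240 = 67.0; c'Δl = 29.57; W sinα = 23.3
Slice 3: Δl = 1.5/cos21.2° = 1.609 m; N'_3 = 70·cos21.2° − 14·1.609 = 42.7; c'Δl = 21.24; W sinα = 25.3
Slice 4: Δl = 3.1/cos35.2° = 3.794 m; N'_4 = 75·cos35.2° − 12·3.794 = 15.8; c'Δl = 50.08; W sinα = 43.2
Σc'Δl = 123.3 kN/m; ΣN' = 160.3 kN/m; ΣW sinα = 92.1 kN/m
Resisting = 123.3 + 160.3·tan35.4° = 123.3 + 113.9 = 237.3 kN/m
FS = 237.3 / 92.1 = 2.576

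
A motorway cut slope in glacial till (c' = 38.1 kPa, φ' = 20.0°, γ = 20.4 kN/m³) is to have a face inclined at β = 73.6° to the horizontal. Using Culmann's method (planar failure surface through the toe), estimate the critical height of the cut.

H_c = 16.56 m

Culmann's analysis gives the critical failure plane at α_cr = (β + φ')/2 = (73.6 + 20.0)/2 = 46.8°, and the critical height
H_c = (4c'/γ) · sinβ cosφ' / [1 − cos(β − φ')]
    = (4·38.1/20.4) · sin73.6°·cos20.0° / [1 − cos(53.6°)]
    = 7.471 · 0.9593·0.9397 / [1 − 0.5934]
    = 7.471 · 0.9015 / 0.4066
    = 16.56 m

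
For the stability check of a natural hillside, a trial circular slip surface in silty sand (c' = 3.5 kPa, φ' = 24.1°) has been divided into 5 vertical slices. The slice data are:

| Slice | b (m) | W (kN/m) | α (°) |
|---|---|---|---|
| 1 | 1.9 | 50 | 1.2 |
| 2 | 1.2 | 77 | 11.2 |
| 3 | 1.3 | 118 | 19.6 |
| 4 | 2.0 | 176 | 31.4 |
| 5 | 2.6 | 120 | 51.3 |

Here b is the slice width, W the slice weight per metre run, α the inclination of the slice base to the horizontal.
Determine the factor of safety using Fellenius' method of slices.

Ordinary method of slices: FS = Σ[c'·Δl_i + (W_i cosα_i)·tanφ'] / Σ W_i sinα_i, with Δl_i = b_i / cosα_i.
Slice 1: Δl = 1.9/cos1.2° = 1.900 m; N'_1 = 50·cos1.2° = 50.0; c'Δl = 6.65; W sinα = 1.0
Slice 2: Δl = 1.2/cos11.2° = 1.223 m; N'_2 = 77·cos11.2° = 75.5; c'Δl = 4.28; W sinα = 15.0
Slice 3: Δl = 1.3/cos19.6° = 1.380 m; N'_3 = 118·cos19.6° = 111.2; c'Δl = 4.83; W sinα = 39.6
Slice 4: Δl = 2.0/cos31.4° = 2.343 m; N'_4 = 176·cos31.4° = 150.2; c'Δl = 8.20; W sinα = 91.7
Slice 5: Δl = 2.6/cos51.3° = 4.158 m; N'_5 = 120·cos51.3° = 75.0; c'Δl = 14.55; W sinα = 93.7
Σc'Δl = 38.5 kN/m; ΣN' = 461.9 kN/m; ΣW sinα = 240.9 kN/m
Resisting = 38.5 + 461.9·tan24.1° = 38.5 + 206.6 = 245.2 kN/m
FS = 245.2 / 240.9 = 1.018

FS = 1.02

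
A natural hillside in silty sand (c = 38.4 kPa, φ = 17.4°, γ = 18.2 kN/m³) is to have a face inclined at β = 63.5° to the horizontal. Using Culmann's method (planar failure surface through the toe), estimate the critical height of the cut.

H_c = 23.51 m

Culmann's analysis gives the critical failure plane at α_cr = (β + φ)/2 = (63.5 + 17.4)/2 = 40.5°, and the critical height
H_c = (4c/γ) · sinβ cosφ / [1 − cos(β − φ)]
    = (4·38.4/18.2) · sin63.5°·cos17.4° / [1 − cos(46.1°)]
    = 8.440 · 0.8949·0.9542 / [1 − 0.6934]
    = 8.440 · 0.8540 / 0.3066
    = 23.51 m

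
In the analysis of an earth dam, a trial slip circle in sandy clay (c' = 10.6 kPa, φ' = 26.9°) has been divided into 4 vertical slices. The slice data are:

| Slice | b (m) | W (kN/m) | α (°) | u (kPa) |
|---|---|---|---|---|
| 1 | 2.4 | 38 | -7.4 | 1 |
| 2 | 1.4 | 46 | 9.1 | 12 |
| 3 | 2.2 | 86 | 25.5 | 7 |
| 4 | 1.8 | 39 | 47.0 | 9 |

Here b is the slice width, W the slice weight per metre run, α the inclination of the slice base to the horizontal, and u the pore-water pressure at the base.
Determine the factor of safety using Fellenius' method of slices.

Ordinary method of slices: FS = Σ[c'·Δl_i + (W_i cosα_i − u_i·Δl_i)·tanφ'] / Σ W_i sinα_i, with Δl_i = b_i / cosα_i.
Slice 1: Δl = 2.4/cos(-7.4°) = 2.420 m; N'_1 = 38·cos(-7.4°) − 1·2.420 = 35.3; c'Δl = 25.65; W sinα = -4.9
Slice 2: Δl = 1.4/cos9.1° = 1.418 m; N'_2 = 46·cos9.1° − 12·1.418 = 28.4; c'Δl = 15.03; W sinα = 7.3
Slice 3: Δl = 2.2/cos25.5° = 2.437 m; N'_3 = 86·cos25.5° − 7·2.437 = 60.6; c'Δl = 25.84; W sinα = 37.0
Slice 4: Δl = 1.8/cos47.0° = 2.639 m; N'_4 = 39·cos47.0° − 9·2.639 = 2.8; c'Δl = 27.98; W sinα = 28.5
Σc'Δl = 94.5 kN/m; ΣN' = 127.1 kN/m; ΣW sinα = 67.9 kN/m
Resisting = 94.5 + 127.1·tan26.9° = 94.5 + 64.5 = 159.0 kN/m
FS = 159.0 / 67.9 = 2.340

FS = 2.34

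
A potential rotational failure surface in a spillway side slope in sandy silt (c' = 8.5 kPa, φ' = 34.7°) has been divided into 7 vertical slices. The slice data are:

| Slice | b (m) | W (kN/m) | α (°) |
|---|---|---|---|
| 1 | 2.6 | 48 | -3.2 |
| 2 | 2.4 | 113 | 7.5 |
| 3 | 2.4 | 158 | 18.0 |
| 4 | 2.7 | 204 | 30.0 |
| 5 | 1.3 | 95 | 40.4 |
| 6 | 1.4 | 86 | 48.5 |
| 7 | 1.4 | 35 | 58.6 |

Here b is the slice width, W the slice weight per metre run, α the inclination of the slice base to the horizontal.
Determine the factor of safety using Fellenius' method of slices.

Ordinary method of slices: FS = Σ[c'·Δl_i + (W_i cosα_i)·tanφ'] / Σ W_i sinα_i, with Δl_i = b_i / cosα_i.
Slice 1: Δl = 2.6/cos(-3.2°) = 2.604 m; N'_1 = 48·cos(-3.2°) = 47.9; c'Δl = 22.13; W sinα = -2.7
Slice 2: Δl = 2.4/cos7.5° = 2.421 m; N'_2 = 113·cos7.5° = 112.0; c'Δl = 20.58; W sinα = 14.7
Slice 3: Δl = 2.4/cos18.0° = 2.524 m; N'_3 = 158·cos18.0° = 150.3; c'Δl = 21.45; W sinα = 48.8
Slice 4: Δl = 2.7/cos30.0° = 3.118 m; N'_4 = 204·cos30.0° = 176.7; c'Δl = 26.50; W sinα = 102.0
Slice 5: Δl = 1.3/cos40.4° = 1.707 m; N'_5 = 95·cos40.4° = 72.3; c'Δl = 14.51; W sinα = 61.6
Slice 6: Δl = 1.4/cos48.5° = 2.113 m; N'_6 = 86·cos48.5° = 57.0; c'Δl = 17.96; W sinα = 64.4
Slice 7: Δl = 1.4/cos58.6° = 2.687 m; N'_7 = 35·cos58.6° = 18.2; c'Δl = 22.84; W sinα = 29.9
Σc'Δl = 146.0 kN/m; ΣN' = 634.5 kN/m; ΣW sinα = 318.8 kN/m
Resisting = 146.0 + 634.5·tan34.7° = 146.0 + 439.3 = 585.3 kN/m
FS = 585.3 / 318.8 = 1.836

FS = 1.84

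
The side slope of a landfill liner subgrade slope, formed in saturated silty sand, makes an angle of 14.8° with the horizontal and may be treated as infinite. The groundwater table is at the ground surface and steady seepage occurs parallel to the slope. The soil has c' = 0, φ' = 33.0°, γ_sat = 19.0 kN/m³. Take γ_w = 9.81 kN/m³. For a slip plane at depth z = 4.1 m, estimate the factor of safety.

FS = 1.19

With seepage parallel to the slope and the water table at the surface, the effective normal stress on the slip plane uses the buoyant unit weight γ' = γ_sat − γ_w while the driving shear stress uses γ_sat:
FS = [c' + γ' z cos²β tanφ'] / [γ_sat z sinβ cosβ]
(For c' = 0 this reduces to FS = (γ'/γ_sat)·tanφ'/tanβ.)
γ' = 19.0 − 9.81 = 9.19 kN/m³
Numerator = 0.0 + 9.19·4.1·cos²14.8°·tan33.0° = 0.0 + 9.19·4.1·0.9347·0.6494 = 22.872 kPa
Denominator = 19.0·4.1·sin14.8°·cos14.8° = 19.0·4.1·0.2554·0.9668 = 19.239 kPa
FS = 22.872 / 19.239 = 1.189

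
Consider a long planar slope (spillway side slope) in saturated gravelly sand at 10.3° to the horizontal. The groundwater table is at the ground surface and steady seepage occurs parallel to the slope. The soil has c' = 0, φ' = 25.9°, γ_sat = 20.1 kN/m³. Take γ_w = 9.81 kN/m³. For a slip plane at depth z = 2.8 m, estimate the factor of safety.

FS = 1.37

With seepage parallel to the slope and the water table at the surface, the effective normal stress on the slip plane uses the buoyant unit weight γ' = γ_sat − γ_w while the driving shear stress uses γ_sat:
FS = [c' + γ' z cos²β tanφ'] / [γ_sat z sinβ cosβ]
(For c' = 0 this reduces to FS = (γ'/γ_sat)·tanφ'/tanβ.)
γ' = 20.1 − 9.81 = 10.29 kN/m³
Numerator = 0.0 + 10.29·2.8·cos²10.3°·tan25.9° = 0.0 + 10.29·2.8·0.9680·0.4856 = 13.543 kPa
Denominator = 20.1·2.8·sin10.3°·cos10.3° = 20.1·2.8·0.1788·0.9839 = 9.901 kPa
FS = 13.543 / 9.901 = 1.368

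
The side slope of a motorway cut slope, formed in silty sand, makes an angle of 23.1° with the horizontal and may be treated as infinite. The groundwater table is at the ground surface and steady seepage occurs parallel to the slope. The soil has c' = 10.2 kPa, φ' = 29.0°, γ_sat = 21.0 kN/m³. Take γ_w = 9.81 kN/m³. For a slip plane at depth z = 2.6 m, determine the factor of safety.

With seepage parallel to the slope and the water table at the surface, the effective normal stress on the slip plane uses the buoyant unit weight γ' = γ_sat − γ_w while the driving shear stress uses γ_sat:
FS = [c' + γ' z cos²β tanφ'] / [γ_sat z sinβ cosβ]
γ' = 21.0 − 9.81 = 11.19 kN/m³
Numerator = 10.2 + 11.19·2.6·cos²23.1°·tan29.0° = 10.2 + 11.19·2.6·0.8461·0.5543 = 23.845 kPa
Denominator = 21.0·2.6·sin23.1°·cos23.1° = 21.0·2.6·0.3923·0.9198 = 19.704 kPa
FS = 23.845 / 19.704 = 1.210

FS = 1.21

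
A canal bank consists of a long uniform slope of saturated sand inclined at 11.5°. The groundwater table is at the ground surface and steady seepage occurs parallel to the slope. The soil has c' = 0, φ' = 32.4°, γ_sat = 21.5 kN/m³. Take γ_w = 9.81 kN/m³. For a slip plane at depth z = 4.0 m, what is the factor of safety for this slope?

With seepage parallel to the slope and the water table at the surface, the effective normal stress on the slip plane uses the buoyant unit weight γ' = γ_sat − γ_w while the driving shear stress uses γ_sat:
FS = [c' + γ' z cos²β tanφ'] / [γ_sat z sinβ cosβ]
(For c' = 0 this reduces to FS = (γ'/γ_sat)·tanφ'/tanβ.)
γ' = 21.5 − 9.81 = 11.69 kN/m³
Numerator = 0.0 + 11.69·4.0·cos²11.5°·tan32.4° = 0.0 + 11.69·4.0·0.9603·0.6346 = 28.495 kPa
Denominator = 21.5·4.0·sin11.5°·cos11.5° = 21.5·4.0·0.1994·0.9799 = 16.801 kPa
FS = 28.495 / 16.801 = 1.696

FS = 1.70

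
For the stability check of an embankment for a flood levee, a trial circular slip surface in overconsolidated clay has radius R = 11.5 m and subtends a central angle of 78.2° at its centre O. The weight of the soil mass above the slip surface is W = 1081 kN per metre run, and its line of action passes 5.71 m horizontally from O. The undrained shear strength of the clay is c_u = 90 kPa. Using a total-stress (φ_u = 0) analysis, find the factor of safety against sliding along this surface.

FS = 2.63

Taking moments about the centre O, the resisting moment is provided by the undrained shear strength acting along the arc:
Arc length L_a = R·θ = 11.5·(78.2°·π/180) = 11.5·1.3648 = 15.70 m
M_R = c_u·L_a·R = 90·15.70·11.5 = 16245.1 kN·m/m
M_D = W·d = 1081·5.71 = 6172.5 kN·m/m
FS = M_R / M_D = 16245.1 / 6172.5 = 2.632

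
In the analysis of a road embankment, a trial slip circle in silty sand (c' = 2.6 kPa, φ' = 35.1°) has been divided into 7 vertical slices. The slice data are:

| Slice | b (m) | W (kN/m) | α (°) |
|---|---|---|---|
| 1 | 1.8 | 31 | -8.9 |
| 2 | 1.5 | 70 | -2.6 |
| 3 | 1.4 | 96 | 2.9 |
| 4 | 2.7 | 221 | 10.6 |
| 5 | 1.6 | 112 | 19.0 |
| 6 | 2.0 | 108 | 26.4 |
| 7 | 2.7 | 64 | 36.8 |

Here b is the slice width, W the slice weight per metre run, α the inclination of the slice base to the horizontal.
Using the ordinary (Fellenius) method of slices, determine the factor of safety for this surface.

Ordinary method of slices: FS = Σ[c'·Δl_i + (W_i cosα_i)·tanφ'] / Σ W_i sinα_i, with Δl_i = b_i / cosα_i.
Slice 1: Δl = 1.8/cos(-8.9°) = 1.822 m; N'_1 = 31·cos(-8.9°) = 30.6; c'Δl = 4.74; W sinα = -4.8
Slice 2: Δl = 1.5/cos(-2.6°) = 1.502 m; N'_2 = 70·cos(-2.6°) = 69.9; c'Δl = 3.90; W sinα = -3.2
Slice 3: Δl = 1.4/cos2.9° = 1.402 m; N'_3 = 96·cos2.9° = 95.9; c'Δl = 3.64; W sinα = 4.9
Slice 4: Δl = 2.7/cos10.6° = 2.747 m; N'_4 = 221·cos10.6° = 217.2; c'Δl = 7.14; W sinα = 40.7
Slice 5: Δl = 1.6/cos19.0° = 1.692 m; N'_5 = 112·cos19.0° = 105.9; c'Δl = 4.40; W sinα = 36.5
Slice 6: Δl = 2.0/cos26.4° = 2.233 m; N'_6 = 108·cos26.4° = 96.7; c'Δl = 5.81; W sinα = 48.0
Slice 7: Δl = 2.7/cos36.8° = 3.372 m; N'_7 = 64·cos36.8° = 51.2; c'Δl = 8.77; W sinα = 38.3
Σc'Δl = 38.4 kN/m; ΣN' = 667.5 kN/m; ΣW sinα = 160.4 kN/m
Resisting = 38.4 + 667.5·tan35.1° = 38.4 + 469.2 = 507.6 kN/m
FS = 507.6 / 160.4 = 3.165

FS = 3.17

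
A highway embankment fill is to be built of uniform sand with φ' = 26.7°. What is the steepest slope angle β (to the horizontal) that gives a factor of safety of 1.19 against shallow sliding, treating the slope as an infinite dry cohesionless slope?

For an infinite dry cohesionless slope FS = tanφ'/tanβ, so tanβ = tanφ' / FS.
tanβ = tan26.7° / 1.19 = 0.5029 / 1.19 = 0.4226
β = arctan(0.4226) = 22.91°

β = 22.9°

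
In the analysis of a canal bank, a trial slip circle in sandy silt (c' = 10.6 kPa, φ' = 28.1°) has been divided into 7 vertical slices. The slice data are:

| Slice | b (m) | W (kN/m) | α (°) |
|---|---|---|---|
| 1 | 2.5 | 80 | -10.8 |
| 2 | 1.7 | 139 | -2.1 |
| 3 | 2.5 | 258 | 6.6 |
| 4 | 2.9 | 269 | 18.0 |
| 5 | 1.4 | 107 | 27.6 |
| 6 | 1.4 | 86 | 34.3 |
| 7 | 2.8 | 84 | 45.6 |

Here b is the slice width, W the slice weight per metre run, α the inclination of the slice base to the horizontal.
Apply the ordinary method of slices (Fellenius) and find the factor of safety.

Ordinary method of slices: FS = Σ[c'·Δl_i + (W_i cosα_i)·tanφ'] / Σ W_i sinα_i, with Δl_i = b_i / cosα_i.
Slice 1: Δl = 2.5/cos(-10.8°) = 2.545 m; N'_1 = 80·cos(-10.8°) = 78.6; c'Δl = 26.98; W sinα = -15.0
Slice 2: Δl = 1.7/cos(-2.1°) = 1.701 m; N'_2 = 139·cos(-2.1°) = 138.9; c'Δl = 18.03; W sinα = -5.1
Slice 3: Δl = 2.5/cos6.6° = 2.517 m; N'_3 = 258·cos6.6° = 256.3; c'Δl = 26.68; W sinα = 29.7
Slice 4: Δl = 2.9/cos18.0° = 3.049 m; N'_4 = 269·cos18.0° = 255.8; c'Δl = 32.32; W sinα = 83.1
Slice 5: Δl = 1.4/cos27.6° = 1.580 m; N'_5 = 107·cos27.6° = 94.8; c'Δl = 16.75; W sinα = 49.6
Slice 6: Δl = 1.4/cos34.3° = 1.695 m; N'_6 = 86·cos34.3° = 71.0; c'Δl = 17.96; W sinα = 48.5
Slice 7: Δl = 2.8/cos45.6° = 4.002 m; N'_7 = 84·cos45.6° = 58.8; c'Δl = 42.42; W sinα = 60.0
Σc'Δl = 181.1 kN/m; ΣN' = 954.3 kN/m; ΣW sinα = 250.7 kN/m
Resisting = 181.1 + 954.3·tan28.1° = 181.1 + 509.5 = 690.7 kN/m
FS = 690.7 / 250.7 = 2.754

FS = 2.75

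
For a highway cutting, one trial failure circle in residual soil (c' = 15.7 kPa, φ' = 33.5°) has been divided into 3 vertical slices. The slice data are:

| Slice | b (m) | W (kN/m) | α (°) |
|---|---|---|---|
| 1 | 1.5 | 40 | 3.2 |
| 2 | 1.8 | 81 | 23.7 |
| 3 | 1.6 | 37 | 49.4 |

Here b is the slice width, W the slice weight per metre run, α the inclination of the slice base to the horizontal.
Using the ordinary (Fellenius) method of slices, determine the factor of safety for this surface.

Ordinary method of slices: FS = Σ[c'·Δl_i + (W_i cosα_i)·tanφ'] / Σ W_i sinα_i, with Δl_i = b_i / cosα_i.
Slice 1: Δl = 1.5/cos3.2° = 1.502 m; N'_1 = 40·cos3.2° = 39.9; c'Δl = 23.59; W sinα = 2.2
Slice 2: Δl = 1.8/cos23.7° = 1.966 m; N'_2 = 81·cos23.7° = 74.2; c'Δl = 30.86; W sinα = 32.6
Slice 3: Δl = 1.6/cos49.4° = 2.459 m; N'_3 = 37·cos49.4° = 24.1; c'Δl = 38.60; W sinα = 28.1
Σc'Δl = 93.0 kN/m; ΣN' = 138.2 kN/m; ΣW sinα = 62.9 kN/m
Resisting = 93.0 + 138.2·tan33.5° = 93.0 + 91.5 = 184.5 kN/m
FS = 184.5 / 62.9 = 2.934

FS = 2.93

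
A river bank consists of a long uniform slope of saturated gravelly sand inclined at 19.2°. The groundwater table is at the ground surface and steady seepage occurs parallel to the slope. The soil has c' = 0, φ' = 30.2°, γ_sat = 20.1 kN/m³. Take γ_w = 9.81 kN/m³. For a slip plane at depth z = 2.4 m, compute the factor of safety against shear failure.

FS = 0.86

With seepage parallel to the slope and the water table at the surface, the effective normal stress on the slip plane uses the buoyant unit weight γ' = γ_sat − γ_w while the driving shear stress uses γ_sat:
FS = [c' + γ' z cos²β tanφ'] / [γ_sat z sinβ cosβ]
(For c' = 0 this reduces to FS = (γ'/γ_sat)·tanφ'/tanβ.)
γ' = 20.1 − 9.81 = 10.29 kN/m³
Numerator = 0.0 + 10.29·2.4·cos²19.2°·tan30.2° = 0.0 + 10.29·2.4·0.8918·0.5820 = 12.819 kPa
Denominator = 20.1·2.4·sin19.2°·cos19.2° = 20.1·2.4·0.3289·0.9444 = 14.982 kPa
FS = 12.819 / 14.982 = 0.856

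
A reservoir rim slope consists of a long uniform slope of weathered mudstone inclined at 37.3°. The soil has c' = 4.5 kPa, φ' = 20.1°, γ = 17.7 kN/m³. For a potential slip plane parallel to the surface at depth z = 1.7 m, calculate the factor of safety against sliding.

FS = 0.79

For an infinite slope with a slip plane parallel to the surface (no pore pressure): FS = [c' + γz cos²β tanφ'] / [γz sinβ cosβ].
γz = 17.7·1.7 = 30.09 kN/m²
Numerator = 4.5 + 30.09·cos²37.3°·tan20.1° = 4.5 + 30.09·0.6328·0.3659 = 11.468 kPa
Denominator = 30.09·sin37.3°·cos37.3° = 30.09·0.6060·0.7955 = 14.505 kPa
FS = 11.468 / 14.505 = 0.791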